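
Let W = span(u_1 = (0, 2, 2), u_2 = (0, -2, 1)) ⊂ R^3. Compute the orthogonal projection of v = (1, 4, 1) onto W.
proj_W(v) = (0, 4, 1)

Set up U = [u_1 | ... | u_2] ∈ R^(3×2). The projector onto W = col(U) is P = U (U^T U)^(-1) U^T.
Compute U^T U =
  [8, -2]
  [-2, 5],
and U^T v = (10, -7).
Solve U^T U · c = U^T v for the coefficients: c = (1, -1). The projection is proj_W(v) = U c.
Check: (v - proj_W(v)) · u_1 = 0  (should be 0).
Check: (v - proj_W(v)) · u_2 = 0  (should be 0).
Result: proj_W(v) = (0, 4, 1).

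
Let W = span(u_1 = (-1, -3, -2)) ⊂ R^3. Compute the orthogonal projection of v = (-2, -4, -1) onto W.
proj_W(v) = (-8/7, -24/7, -16/7)

Set up U = [u_1 | ... | u_1] ∈ R^(3×1). The projector onto W = col(U) is P = U (U^T U)^(-1) U^T.
Compute U^T U =
  [14],
and U^T v = (16).
Solve U^T U · c = U^T v for the coefficients: c = (8/7). The projection is proj_W(v) = U c.
Check: (v - proj_W(v)) · u_1 = 0  (should be 0).
Result: proj_W(v) = (-8/7, -24/7, -16/7).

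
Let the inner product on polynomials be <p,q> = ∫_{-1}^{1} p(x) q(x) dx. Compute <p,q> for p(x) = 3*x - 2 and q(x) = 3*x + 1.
<p,q> = 2

Expand the product: p(x)·q(x) = 9*x^2 - 3*x - 2.
∫_{-1}^{1} of each monomial x^k gives [2/(k+1) if k even, 0 if k odd]. Integrating term-by-term (or equivalently evaluating the antiderivative F(x) = 3*x^3 - 3*x^2/2 - 2*x at the endpoints):
  F(1) − F(−1) = -1/2 − (-5/2) = 2.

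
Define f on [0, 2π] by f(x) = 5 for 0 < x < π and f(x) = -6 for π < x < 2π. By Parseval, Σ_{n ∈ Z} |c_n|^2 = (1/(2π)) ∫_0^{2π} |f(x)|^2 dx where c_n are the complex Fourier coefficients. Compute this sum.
Σ |c_n|^2 = 61/2

Parseval equates the L^2 energy of f (normalised by 1/(2π)) with the ℓ^2 sum of its Fourier coefficients: (1/(2π)) ∫_0^{2π} |f|^2 = Σ |c_n|^2.
Compute the left side: (1/(2π)) [∫_0^π 5^2 dx + ∫_π^{2π} (-6)^2 dx] = (1/(2π)) · (25π + 36π) = (25 + 36)/2 = 61/2.
So Σ_{n ∈ Z} |c_n|^2 = 61/2.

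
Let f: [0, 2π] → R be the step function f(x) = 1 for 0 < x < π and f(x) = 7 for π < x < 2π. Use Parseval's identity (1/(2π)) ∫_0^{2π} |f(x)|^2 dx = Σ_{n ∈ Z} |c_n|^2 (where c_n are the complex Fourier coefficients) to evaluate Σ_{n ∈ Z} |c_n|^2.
Σ |c_n|^2 = 25

Parseval equates the L^2 energy of f (normalised by 1/(2π)) with the ℓ^2 sum of its Fourier coefficients: (1/(2π)) ∫_0^{2π} |f|^2 = Σ |c_n|^2.
Compute the left side: (1/(2π)) [∫_0^π 1^2 dx + ∫_π^{2π} 7^2 dx] = (1/(2π)) · (1π + 49π) = (1 + 49)/2 = 25.
So Σ_{n ∈ Z} |c_n|^2 = 25.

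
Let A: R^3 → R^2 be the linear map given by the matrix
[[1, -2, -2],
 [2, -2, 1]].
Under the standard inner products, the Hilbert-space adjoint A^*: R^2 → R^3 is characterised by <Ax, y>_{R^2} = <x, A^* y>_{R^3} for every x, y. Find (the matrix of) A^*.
A^* = A^T =
[[1, 2],
 [-2, -2],
 [-2, 1]]

For real matrices with standard dot products, the defining identity <Ax, y> = <x, A^* y> gives (Ax)^T y = x^T (A^*) y, i.e. x^T A^T y = x^T (A^*) y. Since this holds for all x, y, we must have A^* = A^T. Therefore
A^* =
[[1, 2],
 [-2, -2],
 [-2, 1]].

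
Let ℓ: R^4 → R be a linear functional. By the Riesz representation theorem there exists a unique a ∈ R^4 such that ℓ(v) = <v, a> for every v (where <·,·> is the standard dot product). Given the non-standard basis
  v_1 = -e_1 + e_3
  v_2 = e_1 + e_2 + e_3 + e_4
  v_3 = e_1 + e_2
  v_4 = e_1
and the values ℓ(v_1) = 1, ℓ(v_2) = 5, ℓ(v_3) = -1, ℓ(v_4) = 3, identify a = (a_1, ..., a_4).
a = (3, -4, 4, 2)

Write a = (a_1, ..., a_4) in the standard basis. For each basis vector v_i, ℓ(v_i) = <v_i, a> is a linear equation in the a_j's. Collect the n equations into a matrix system V a = ℓ, where row i of V is v_i (expressed in the standard basis). Since V is invertible (lower-triangular with 1s on the diagonal, up to permutation), solve by back-substitution:
  V =
[[-1, 0, 1, 0],
 [1, 1, 1, 1],
 [1, 1, 0, 0],
 [1, 0, 0, 0]]
  V a = (1, 5, -1, 3)
Solving gives a = (3, -4, 4, 2).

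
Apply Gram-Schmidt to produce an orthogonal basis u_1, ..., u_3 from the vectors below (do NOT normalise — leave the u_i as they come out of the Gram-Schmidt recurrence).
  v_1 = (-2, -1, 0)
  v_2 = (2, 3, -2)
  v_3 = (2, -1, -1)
Orthogonal basis:
  u_1 = (-2, -1, 0)
  u_2 = (-4/5, 8/5, -2)
  u_3 = (2/3, -4/3, -4/3)

Apply the Gram-Schmidt recurrence
  u_1 = v_1
  u_i = v_i − Σ_{j<i} ((v_i · u_j) / (u_j · u_j)) · u_j.

Step by step this gives:
  u_1 = (-2, -1, 0)
  u_2 = (-4/5, 8/5, -2)
  u_3 = (2/3, -4/3, -4/3)

Orthogonality check:
  u_2 · u_1 = 0 (should be 0)
  u_3 · u_1 = 0 (should be 0)
  u_3 · u_2 = 0 (should be 0)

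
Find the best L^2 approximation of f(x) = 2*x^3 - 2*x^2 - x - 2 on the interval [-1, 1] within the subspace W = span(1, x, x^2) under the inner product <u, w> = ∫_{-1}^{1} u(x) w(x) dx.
g(x) = -2*x^2 + x/5 - 2

The best approximation g ∈ W is the orthogonal projection of f onto W. Writing g = a_0 + a_1 x + a_2 x^2, the coefficients solve the normal equations G · a = b where
  G_{ij} = <φ_i, φ_j> and b_i = <f, φ_i>, with φ_0 = 1, φ_1 = x, φ_2 = x^2.
G =
  [2, 0, 2/3]
  [0, 2/3, 0]
  [2/3, 0, 2/5],
b = (-16/3, 2/15, -32/15).
Solving gives a_0 = -2, a_1 = 1/5, a_2 = -2, so
  g(x) = -2*x^2 + x/5 - 2.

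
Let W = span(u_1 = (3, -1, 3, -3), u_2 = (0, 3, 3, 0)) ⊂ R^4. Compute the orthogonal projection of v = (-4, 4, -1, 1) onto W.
proj_W(v) = (-75/26, 89/26, -11/26, 75/26)

Set up U = [u_1 | ... | u_2] ∈ R^(4×2). The projector onto W = col(U) is P = U (U^T U)^(-1) U^T.
Compute U^T U =
  [28, 6]
  [6, 18],
and U^T v = (-22, 9).
Solve U^T U · c = U^T v for the coefficients: c = (-25/26, 32/39). The projection is proj_W(v) = U c.
Check: (v - proj_W(v)) · u_1 = 0  (should be 0).
Check: (v - proj_W(v)) · u_2 = 0  (should be 0).
Result: proj_W(v) = (-75/26, 89/26, -11/26, 75/26).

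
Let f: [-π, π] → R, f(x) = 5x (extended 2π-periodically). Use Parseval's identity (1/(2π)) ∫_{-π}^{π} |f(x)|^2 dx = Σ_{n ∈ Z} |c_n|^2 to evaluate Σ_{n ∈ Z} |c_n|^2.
Σ |c_n|^2 = 25π^2/3

Expand and integrate term by term over [-π, π]:
  ∫ (5x)^2 dx = 25·(2π^3/3); ∫ 2·5·(0)·x dx = 0 (odd integrand); ∫ 0^2 dx = 0·2π.
So (1/(2π)) ∫_{-π}^{π} (5x)^2 dx = 25π^2/3 + 0 = 25π^2/3.
Parseval ⇒ Σ |c_n|^2 = 25π^2/3.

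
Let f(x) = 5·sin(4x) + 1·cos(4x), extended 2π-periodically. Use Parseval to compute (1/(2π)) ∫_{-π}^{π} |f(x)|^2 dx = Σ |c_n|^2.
Σ |c_n|^2 = 13

Expand |f|^2 and use orthogonality of {sin(nx), cos(mx)} on [-π, π]:
  ∫_{-π}^{π} sin(nx)^2 dx = π, ∫ cos(mx)^2 dx = π, and cross terms integrate to 0.
So ∫_{-π}^{π} f(x)^2 dx = 5^2 · π + 1^2 · π = (25 + 1)π.
Divide by 2π: (25 + 1)/2 = 13.
By Parseval, this equals Σ |c_n|^2.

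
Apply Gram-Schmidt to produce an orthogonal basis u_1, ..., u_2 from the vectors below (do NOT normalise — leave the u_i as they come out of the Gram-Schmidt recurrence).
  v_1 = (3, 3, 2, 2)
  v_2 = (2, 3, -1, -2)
Orthogonal basis:
  u_1 = (3, 3, 2, 2)
  u_2 = (25/26, 51/26, -22/13, -35/13)

Apply the Gram-Schmidt recurrence
  u_1 = v_1
  u_i = v_i − Σ_{j<i} ((v_i · u_j) / (u_j · u_j)) · u_j.

Step by step this gives:
  u_1 = (3, 3, 2, 2)
  u_2 = (25/26, 51/26, -22/13, -35/13)

Orthogonality check:
  u_2 · u_1 = 0 (should be 0)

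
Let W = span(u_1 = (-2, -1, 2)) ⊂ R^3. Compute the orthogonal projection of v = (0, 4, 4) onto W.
proj_W(v) = (-8/9, -4/9, 8/9)

Set up U = [u_1 | ... | u_1] ∈ R^(3×1). The projector onto W = col(U) is P = U (U^T U)^(-1) U^T.
Compute U^T U =
  [9],
and U^T v = (4).
Solve U^T U · c = U^T v for the coefficients: c = (4/9). The projection is proj_W(v) = U c.
Check: (v - proj_W(v)) · u_1 = 0  (should be 0).
Result: proj_W(v) = (-8/9, -4/9, 8/9).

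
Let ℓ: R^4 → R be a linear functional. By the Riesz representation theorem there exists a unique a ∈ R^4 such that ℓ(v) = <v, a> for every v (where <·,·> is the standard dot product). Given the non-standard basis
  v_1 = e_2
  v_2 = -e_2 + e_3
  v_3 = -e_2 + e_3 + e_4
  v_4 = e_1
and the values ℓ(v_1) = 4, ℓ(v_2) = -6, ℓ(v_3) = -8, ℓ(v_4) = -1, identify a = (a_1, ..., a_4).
a = (-1, 4, -2, -2)

Write a = (a_1, ..., a_4) in the standard basis. For each basis vector v_i, ℓ(v_i) = <v_i, a> is a linear equation in the a_j's. Collect the n equations into a matrix system V a = ℓ, where row i of V is v_i (expressed in the standard basis). Since V is invertible (lower-triangular with 1s on the diagonal, up to permutation), solve by back-substitution:
  V =
[[0, 1, 0, 0],
 [0, -1, 1, 0],
 [0, -1, 1, 1],
 [1, 0, 0, 0]]
  V a = (4, -6, -8, -1)
Solving gives a = (-1, 4, -2, -2).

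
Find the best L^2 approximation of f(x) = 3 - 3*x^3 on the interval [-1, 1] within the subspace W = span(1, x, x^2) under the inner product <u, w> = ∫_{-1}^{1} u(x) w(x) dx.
g(x) = 3 - 9*x/5

The best approximation g ∈ W is the orthogonal projection of f onto W. Writing g = a_0 + a_1 x + a_2 x^2, the coefficients solve the normal equations G · a = b where
  G_{ij} = <φ_i, φ_j> and b_i = <f, φ_i>, with φ_0 = 1, φ_1 = x, φ_2 = x^2.
G =
  [2, 0, 2/3]
  [0, 2/3, 0]
  [2/3, 0, 2/5],
b = (6, -6/5, 2).
Solving gives a_0 = 3, a_1 = -9/5, a_2 = 0, so
  g(x) = 3 - 9*x/5.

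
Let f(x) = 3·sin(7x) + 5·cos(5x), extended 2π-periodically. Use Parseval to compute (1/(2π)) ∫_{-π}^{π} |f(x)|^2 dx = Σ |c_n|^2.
Σ |c_n|^2 = 17

Expand |f|^2 and use orthogonality of {sin(nx), cos(mx)} on [-π, π]:
  ∫_{-π}^{π} sin(nx)^2 dx = π, ∫ cos(mx)^2 dx = π, and cross terms integrate to 0.
So ∫_{-π}^{π} f(x)^2 dx = 3^2 · π + 5^2 · π = (9 + 25)π.
Divide by 2π: (9 + 25)/2 = 17.
By Parseval, this equals Σ |c_n|^2.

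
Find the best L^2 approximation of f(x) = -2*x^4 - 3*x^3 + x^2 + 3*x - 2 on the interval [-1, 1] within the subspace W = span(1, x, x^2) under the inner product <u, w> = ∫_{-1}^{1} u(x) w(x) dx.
g(x) = -5*x^2/7 + 6*x/5 - 64/35

The best approximation g ∈ W is the orthogonal projection of f onto W. Writing g = a_0 + a_1 x + a_2 x^2, the coefficients solve the normal equations G · a = b where
  G_{ij} = <φ_i, φ_j> and b_i = <f, φ_i>, with φ_0 = 1, φ_1 = x, φ_2 = x^2.
G =
  [2, 0, 2/3]
  [0, 2/3, 0]
  [2/3, 0, 2/5],
b = (-62/15, 4/5, -158/105).
Solving gives a_0 = -64/35, a_1 = 6/5, a_2 = -5/7, so
  g(x) = -5*x^2/7 + 6*x/5 - 64/35.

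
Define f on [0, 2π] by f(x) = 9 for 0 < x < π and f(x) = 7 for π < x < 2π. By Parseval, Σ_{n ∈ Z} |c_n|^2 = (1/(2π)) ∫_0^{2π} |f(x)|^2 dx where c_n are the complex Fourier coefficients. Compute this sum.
Σ |c_n|^2 = 65

Parseval equates the L^2 energy of f (normalised by 1/(2π)) with the ℓ^2 sum of its Fourier coefficients: (1/(2π)) ∫_0^{2π} |f|^2 = Σ |c_n|^2.
Compute the left side: (1/(2π)) [∫_0^π 9^2 dx + ∫_π^{2π} 7^2 dx] = (1/(2π)) · (81π + 49π) = (81 + 49)/2 = 65.
So Σ_{n ∈ Z} |c_n|^2 = 65.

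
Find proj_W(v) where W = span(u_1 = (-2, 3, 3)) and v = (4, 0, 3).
proj_W(v) = (-1/11, 3/22, 3/22)

Set up U = [u_1 | ... | u_1] ∈ R^(3×1). The projector onto W = col(U) is P = U (U^T U)^(-1) U^T.
Compute U^T U =
  [22],
and U^T v = (1).
Solve U^T U · c = U^T v for the coefficients: c = (1/22). The projection is proj_W(v) = U c.
Check: (v - proj_W(v)) · u_1 = 0  (should be 0).
Result: proj_W(v) = (-1/11, 3/22, 3/22).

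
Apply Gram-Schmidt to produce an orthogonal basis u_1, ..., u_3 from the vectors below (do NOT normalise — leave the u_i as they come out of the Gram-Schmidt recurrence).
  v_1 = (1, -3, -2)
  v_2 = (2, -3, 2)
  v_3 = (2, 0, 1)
Orthogonal basis:
  u_1 = (1, -3, -2)
  u_2 = (3/2, -3/2, 3)
  u_3 = (4/3, 2/3, -1/3)

Apply the Gram-Schmidt recurrence
  u_1 = v_1
  u_i = v_i − Σ_{j<i} ((v_i · u_j) / (u_j · u_j)) · u_j.

Step by step this gives:
  u_1 = (1, -3, -2)
  u_2 = (3/2, -3/2, 3)
  u_3 = (4/3, 2/3, -1/3)

Orthogonality check:
  u_2 · u_1 = 0 (should be 0)
  u_3 · u_1 = 0 (should be 0)
  u_3 · u_2 = 0 (should be 0)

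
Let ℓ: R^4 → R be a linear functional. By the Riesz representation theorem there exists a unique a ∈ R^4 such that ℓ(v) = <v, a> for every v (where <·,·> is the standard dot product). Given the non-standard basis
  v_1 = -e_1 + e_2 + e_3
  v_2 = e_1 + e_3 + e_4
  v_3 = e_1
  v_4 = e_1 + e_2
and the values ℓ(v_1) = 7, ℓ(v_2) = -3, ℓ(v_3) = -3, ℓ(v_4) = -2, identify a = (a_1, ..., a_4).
a = (-3, 1, 3, -3)

Write a = (a_1, ..., a_4) in the standard basis. For each basis vector v_i, ℓ(v_i) = <v_i, a> is a linear equation in the a_j's. Collect the n equations into a matrix system V a = ℓ, where row i of V is v_i (expressed in the standard basis). Since V is invertible (lower-triangular with 1s on the diagonal, up to permutation), solve by back-substitution:
  V =
[[-1, 1, 1, 0],
 [1, 0, 1, 1],
 [1, 0, 0, 0],
 [1, 1, 0, 0]]
  V a = (7, -3, -3, -2)
Solving gives a = (-3, 1, 3, -3).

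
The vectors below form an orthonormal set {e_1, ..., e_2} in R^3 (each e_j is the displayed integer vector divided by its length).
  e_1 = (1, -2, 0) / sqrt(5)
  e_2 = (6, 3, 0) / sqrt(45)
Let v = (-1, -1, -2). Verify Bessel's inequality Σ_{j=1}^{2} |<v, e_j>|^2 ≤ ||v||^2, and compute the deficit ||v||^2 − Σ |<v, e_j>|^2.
Σ |<v, e_j>|^2 = 2; ||v||^2 = 6; deficit = 4

Write each e_j = u_j / sqrt(<u_j, u_j>) where u_j is the displayed integer vector. Then <v, e_j> = <v, u_j> / sqrt(<u_j, u_j>), so |<v, e_j>|^2 = <v, u_j>^2 / <u_j, u_j>.
Coefficients: <v, e_1> = 1/sqrt(5), <v, e_2> = -9/sqrt(45).
Square and sum: Σ |<v, e_j>|^2 = 2.
Compute ||v||^2 = v·v = 6.
Deficit = 6 − 2 = 4 ≥ 0, confirming Bessel's inequality. (The deficit equals ||v − Σ <v,e_j> e_j||^2, the squared distance from v to span{e_j}.)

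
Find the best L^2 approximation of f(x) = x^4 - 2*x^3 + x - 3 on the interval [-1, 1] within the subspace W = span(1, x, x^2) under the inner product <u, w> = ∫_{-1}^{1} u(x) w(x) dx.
g(x) = 6*x^2/7 - x/5 - 108/35

The best approximation g ∈ W is the orthogonal projection of f onto W. Writing g = a_0 + a_1 x + a_2 x^2, the coefficients solve the normal equations G · a = b where
  G_{ij} = <φ_i, φ_j> and b_i = <f, φ_i>, with φ_0 = 1, φ_1 = x, φ_2 = x^2.
G =
  [2, 0, 2/3]
  [0, 2/3, 0]
  [2/3, 0, 2/5],
b = (-28/5, -2/15, -12/7).
Solving gives a_0 = -108/35, a_1 = -1/5, a_2 = 6/7, so
  g(x) = 6*x^2/7 - x/5 - 108/35.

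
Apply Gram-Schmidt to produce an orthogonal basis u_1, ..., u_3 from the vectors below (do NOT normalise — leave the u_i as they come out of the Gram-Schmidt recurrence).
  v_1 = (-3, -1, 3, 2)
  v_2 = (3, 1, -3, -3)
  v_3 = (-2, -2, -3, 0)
Orthogonal basis:
  u_1 = (-3, -1, 3, 2)
  u_2 = (-6/23, -2/23, 6/23, -19/23)
  u_3 = (-41/19, -39/19, -54/19, 0)

Apply the Gram-Schmidt recurrence
  u_1 = v_1
  u_i = v_i − Σ_{j<i} ((v_i · u_j) / (u_j · u_j)) · u_j.

Step by step this gives:
  u_1 = (-3, -1, 3, 2)
  u_2 = (-6/23, -2/23, 6/23, -19/23)
  u_3 = (-41/19, -39/19, -54/19, 0)

Orthogonality check:
  u_2 · u_1 = 0 (should be 0)
  u_3 · u_1 = 0 (should be 0)
  u_3 · u_2 = 0 (should be 0)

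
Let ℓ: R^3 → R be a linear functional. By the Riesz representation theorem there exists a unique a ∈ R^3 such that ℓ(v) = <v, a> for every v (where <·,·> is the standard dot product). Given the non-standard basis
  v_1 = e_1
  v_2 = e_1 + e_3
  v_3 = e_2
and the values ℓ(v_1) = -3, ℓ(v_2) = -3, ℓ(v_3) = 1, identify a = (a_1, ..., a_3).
a = (-3, 1, 0)

Write a = (a_1, ..., a_3) in the standard basis. For each basis vector v_i, ℓ(v_i) = <v_i, a> is a linear equation in the a_j's. Collect the n equations into a matrix system V a = ℓ, where row i of V is v_i (expressed in the standard basis). Since V is invertible (lower-triangular with 1s on the diagonal, up to permutation), solve by back-substitution:
  V =
[[1, 0, 0],
 [1, 0, 1],
 [0, 1, 0]]
  V a = (-3, -3, 1)
Solving gives a = (-3, 1, 0).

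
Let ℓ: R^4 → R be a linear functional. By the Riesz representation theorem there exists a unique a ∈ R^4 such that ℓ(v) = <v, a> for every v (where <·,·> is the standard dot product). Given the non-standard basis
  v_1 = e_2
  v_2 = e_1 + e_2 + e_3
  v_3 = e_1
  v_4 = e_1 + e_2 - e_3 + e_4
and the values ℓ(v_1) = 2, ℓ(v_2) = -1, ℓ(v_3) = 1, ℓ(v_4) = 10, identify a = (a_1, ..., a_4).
a = (1, 2, -4, 3)

Write a = (a_1, ..., a_4) in the standard basis. For each basis vector v_i, ℓ(v_i) = <v_i, a> is a linear equation in the a_j's. Collect the n equations into a matrix system V a = ℓ, where row i of V is v_i (expressed in the standard basis). Since V is invertible (lower-triangular with 1s on the diagonal, up to permutation), solve by back-substitution:
  V =
[[0, 1, 0, 0],
 [1, 1, 1, 0],
 [1, 0, 0, 0],
 [1, 1, -1, 1]]
  V a = (2, -1, 1, 10)
Solving gives a = (1, 2, -4, 3).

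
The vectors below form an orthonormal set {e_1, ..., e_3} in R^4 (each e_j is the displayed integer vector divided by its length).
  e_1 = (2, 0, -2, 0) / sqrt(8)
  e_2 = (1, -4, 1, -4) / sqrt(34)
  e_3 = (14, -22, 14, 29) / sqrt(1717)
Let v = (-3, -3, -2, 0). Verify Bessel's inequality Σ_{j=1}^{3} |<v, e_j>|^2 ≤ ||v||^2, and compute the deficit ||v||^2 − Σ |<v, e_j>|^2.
Σ |<v, e_j>|^2 = 197/101; ||v||^2 = 22; deficit = 2025/101

Write each e_j = u_j / sqrt(<u_j, u_j>) where u_j is the displayed integer vector. Then <v, e_j> = <v, u_j> / sqrt(<u_j, u_j>), so |<v, e_j>|^2 = <v, u_j>^2 / <u_j, u_j>.
Coefficients: <v, e_1> = -2/sqrt(8), <v, e_2> = 7/sqrt(34), <v, e_3> = -4/sqrt(1717).
Square and sum: Σ |<v, e_j>|^2 = 197/101.
Compute ||v||^2 = v·v = 22.
Deficit = 22 − 197/101 = 2025/101 ≥ 0, confirming Bessel's inequality. (The deficit equals ||v − Σ <v,e_j> e_j||^2, the squared distance from v to span{e_j}.)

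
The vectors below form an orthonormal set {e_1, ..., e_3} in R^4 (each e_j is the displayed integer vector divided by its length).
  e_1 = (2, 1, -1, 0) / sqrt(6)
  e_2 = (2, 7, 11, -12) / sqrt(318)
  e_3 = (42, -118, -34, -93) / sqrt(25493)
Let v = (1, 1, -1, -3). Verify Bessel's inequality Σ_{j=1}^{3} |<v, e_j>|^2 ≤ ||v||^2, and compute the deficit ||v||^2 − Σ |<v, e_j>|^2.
Σ |<v, e_j>|^2 = 4091/481; ||v||^2 = 12; deficit = 1681/481

Write each e_j = u_j / sqrt(<u_j, u_j>) where u_j is the displayed integer vector. Then <v, e_j> = <v, u_j> / sqrt(<u_j, u_j>), so |<v, e_j>|^2 = <v, u_j>^2 / <u_j, u_j>.
Coefficients: <v, e_1> = 4/sqrt(6), <v, e_2> = 34/sqrt(318), <v, e_3> = 237/sqrt(25493).
Square and sum: Σ |<v, e_j>|^2 = 4091/481.
Compute ||v||^2 = v·v = 12.
Deficit = 12 − 4091/481 = 1681/481 ≥ 0, confirming Bessel's inequality. (The deficit equals ||v − Σ <v,e_j> e_j||^2, the squared distance from v to span{e_j}.)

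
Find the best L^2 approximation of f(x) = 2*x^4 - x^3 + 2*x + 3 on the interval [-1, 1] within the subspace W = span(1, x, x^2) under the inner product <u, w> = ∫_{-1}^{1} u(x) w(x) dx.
g(x) = 12*x^2/7 + 7*x/5 + 99/35

The best approximation g ∈ W is the orthogonal projection of f onto W. Writing g = a_0 + a_1 x + a_2 x^2, the coefficients solve the normal equations G · a = b where
  G_{ij} = <φ_i, φ_j> and b_i = <f, φ_i>, with φ_0 = 1, φ_1 = x, φ_2 = x^2.
G =
  [2, 0, 2/3]
  [0, 2/3, 0]
  [2/3, 0, 2/5],
b = (34/5, 14/15, 18/7).
Solving gives a_0 = 99/35, a_1 = 7/5, a_2 = 12/7, so
  g(x) = 12*x^2/7 + 7*x/5 + 99/35.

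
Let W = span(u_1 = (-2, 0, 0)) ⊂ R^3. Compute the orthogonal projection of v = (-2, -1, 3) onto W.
proj_W(v) = (-2, 0, 0)

Set up U = [u_1 | ... | u_1] ∈ R^(3×1). The projector onto W = col(U) is P = U (U^T U)^(-1) U^T.
Compute U^T U =
  [4],
and U^T v = (4).
Solve U^T U · c = U^T v for the coefficients: c = (1). The projection is proj_W(v) = U c.
Check: (v - proj_W(v)) · u_1 = 0  (should be 0).
Result: proj_W(v) = (-2, 0, 0).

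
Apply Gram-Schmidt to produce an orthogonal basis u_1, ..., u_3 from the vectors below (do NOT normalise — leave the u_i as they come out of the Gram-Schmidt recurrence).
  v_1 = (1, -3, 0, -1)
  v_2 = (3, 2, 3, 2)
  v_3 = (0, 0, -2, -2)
Orthogonal basis:
  u_1 = (1, -3, 0, -1)
  u_2 = (38/11, 7/11, 3, 17/11)
  u_3 = (298/261, 206/261, -74/87, -320/261)

Apply the Gram-Schmidt recurrence
  u_1 = v_1
  u_i = v_i − Σ_{j<i} ((v_i · u_j) / (u_j · u_j)) · u_j.

Step by step this gives:
  u_1 = (1, -3, 0, -1)
  u_2 = (38/11, 7/11, 3, 17/11)
  u_3 = (298/261, 206/261, -74/87, -320/261)

Orthogonality check:
  u_2 · u_1 = 0 (should be 0)
  u_3 · u_1 = 0 (should be 0)
  u_3 · u_2 = 0 (should be 0)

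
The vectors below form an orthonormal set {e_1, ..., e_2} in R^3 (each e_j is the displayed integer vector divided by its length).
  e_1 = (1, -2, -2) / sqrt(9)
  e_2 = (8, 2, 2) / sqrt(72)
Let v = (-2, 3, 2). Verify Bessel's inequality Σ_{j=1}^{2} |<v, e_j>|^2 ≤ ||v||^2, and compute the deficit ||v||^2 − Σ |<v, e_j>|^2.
Σ |<v, e_j>|^2 = 33/2; ||v||^2 = 17; deficit = 1/2

Write each e_j = u_j / sqrt(<u_j, u_j>) where u_j is the displayed integer vector. Then <v, e_j> = <v, u_j> / sqrt(<u_j, u_j>), so |<v, e_j>|^2 = <v, u_j>^2 / <u_j, u_j>.
Coefficients: <v, e_1> = -12/sqrt(9), <v, e_2> = -6/sqrt(72).
Square and sum: Σ |<v, e_j>|^2 = 33/2.
Compute ||v||^2 = v·v = 17.
Deficit = 17 − 33/2 = 1/2 ≥ 0, confirming Bessel's inequality. (The deficit equals ||v − Σ <v,e_j> e_j||^2, the squared distance from v to span{e_j}.)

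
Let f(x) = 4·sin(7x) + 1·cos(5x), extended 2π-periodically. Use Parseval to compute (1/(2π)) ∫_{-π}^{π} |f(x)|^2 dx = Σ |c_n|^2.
Σ |c_n|^2 = 17/2

Expand |f|^2 and use orthogonality of {sin(nx), cos(mx)} on [-π, π]:
  ∫_{-π}^{π} sin(nx)^2 dx = π, ∫ cos(mx)^2 dx = π, and cross terms integrate to 0.
So ∫_{-π}^{π} f(x)^2 dx = 4^2 · π + 1^2 · π = (16 + 1)π.
Divide by 2π: (16 + 1)/2 = 17/2.
By Parseval, this equals Σ |c_n|^2.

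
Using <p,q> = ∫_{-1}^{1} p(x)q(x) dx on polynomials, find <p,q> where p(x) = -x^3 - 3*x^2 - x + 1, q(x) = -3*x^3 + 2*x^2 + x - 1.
<p,q> = -8/105

Expand the product: p(x)·q(x) = 3*x^6 + 7*x^5 - 4*x^4 - 7*x^3 + 4*x^2 + 2*x - 1.
∫_{-1}^{1} of each monomial x^k gives [2/(k+1) if k even, 0 if k odd]. Integrating term-by-term (or equivalently evaluating the antiderivative F(x) = 3*x^7/7 + 7*x^6/6 - 4*x^5/5 - 7*x^4/4 + 4*x^3/3 + x^2 - x at the endpoints):
  F(1) − F(−1) = 53/140 − (191/420) = -8/105.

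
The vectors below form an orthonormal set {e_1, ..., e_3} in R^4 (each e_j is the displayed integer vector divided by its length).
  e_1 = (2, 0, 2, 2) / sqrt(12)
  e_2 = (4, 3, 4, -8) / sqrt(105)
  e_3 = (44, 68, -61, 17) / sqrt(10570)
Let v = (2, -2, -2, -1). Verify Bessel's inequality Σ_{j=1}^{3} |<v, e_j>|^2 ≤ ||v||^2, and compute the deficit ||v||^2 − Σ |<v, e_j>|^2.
Σ |<v, e_j>|^2 = 205/302; ||v||^2 = 13; deficit = 3721/302

Write each e_j = u_j / sqrt(<u_j, u_j>) where u_j is the displayed integer vector. Then <v, e_j> = <v, u_j> / sqrt(<u_j, u_j>), so |<v, e_j>|^2 = <v, u_j>^2 / <u_j, u_j>.
Coefficients: <v, e_1> = -2/sqrt(12), <v, e_2> = 2/sqrt(105), <v, e_3> = 57/sqrt(10570).
Square and sum: Σ |<v, e_j>|^2 = 205/302.
Compute ||v||^2 = v·v = 13.
Deficit = 13 − 205/302 = 3721/302 ≥ 0, confirming Bessel's inequality. (The deficit equals ||v − Σ <v,e_j> e_j||^2, the squared distance from v to span{e_j}.)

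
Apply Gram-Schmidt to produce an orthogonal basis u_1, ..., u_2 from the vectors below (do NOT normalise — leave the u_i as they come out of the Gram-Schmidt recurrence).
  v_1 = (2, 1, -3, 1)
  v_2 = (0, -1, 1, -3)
Orthogonal basis:
  u_1 = (2, 1, -3, 1)
  u_2 = (14/15, -8/15, -2/5, -38/15)

Apply the Gram-Schmidt recurrence
  u_1 = v_1
  u_i = v_i − Σ_{j<i} ((v_i · u_j) / (u_j · u_j)) · u_j.

Step by step this gives:
  u_1 = (2, 1, -3, 1)
  u_2 = (14/15, -8/15, -2/5, -38/15)

Orthogonality check:
  u_2 · u_1 = 0 (should be 0)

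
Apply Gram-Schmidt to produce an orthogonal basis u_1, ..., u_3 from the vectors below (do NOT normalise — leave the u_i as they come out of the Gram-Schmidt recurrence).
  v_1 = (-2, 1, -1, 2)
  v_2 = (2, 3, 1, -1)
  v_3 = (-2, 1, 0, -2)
Orthogonal basis:
  u_1 = (-2, 1, -1, 2)
  u_2 = (6/5, 17/5, 3/5, -1/5)
  u_3 = (-129/67, 73/134, 5/134, -146/67)

Apply the Gram-Schmidt recurrence
  u_1 = v_1
  u_i = v_i − Σ_{j<i} ((v_i · u_j) / (u_j · u_j)) · u_j.

Step by step this gives:
  u_1 = (-2, 1, -1, 2)
  u_2 = (6/5, 17/5, 3/5, -1/5)
  u_3 = (-129/67, 73/134, 5/134, -146/67)

Orthogonality check:
  u_2 · u_1 = 0 (should be 0)
  u_3 · u_1 = 0 (should be 0)
  u_3 · u_2 = 0 (should be 0)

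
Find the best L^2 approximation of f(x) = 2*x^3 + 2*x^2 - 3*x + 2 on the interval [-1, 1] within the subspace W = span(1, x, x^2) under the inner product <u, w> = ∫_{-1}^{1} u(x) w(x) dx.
g(x) = 2*x^2 - 9*x/5 + 2

The best approximation g ∈ W is the orthogonal projection of f onto W. Writing g = a_0 + a_1 x + a_2 x^2, the coefficients solve the normal equations G · a = b where
  G_{ij} = <φ_i, φ_j> and b_i = <f, φ_i>, with φ_0 = 1, φ_1 = x, φ_2 = x^2.
G =
  [2, 0, 2/3]
  [0, 2/3, 0]
  [2/3, 0, 2/5],
b = (16/3, -6/5, 32/15).
Solving gives a_0 = 2, a_1 = -9/5, a_2 = 2, so
  g(x) = 2*x^2 - 9*x/5 + 2.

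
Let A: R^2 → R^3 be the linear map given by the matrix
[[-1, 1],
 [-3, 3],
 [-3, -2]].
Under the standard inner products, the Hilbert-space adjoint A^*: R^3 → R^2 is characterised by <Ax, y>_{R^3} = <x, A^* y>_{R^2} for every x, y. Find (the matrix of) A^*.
A^* = A^T =
[[-1, -3, -3],
 [1, 3, -2]]

For real matrices with standard dot products, the defining identity <Ax, y> = <x, A^* y> gives (Ax)^T y = x^T (A^*) y, i.e. x^T A^T y = x^T (A^*) y. Since this holds for all x, y, we must have A^* = A^T. Therefore
A^* =
[[-1, -3, -3],
 [1, 3, -2]].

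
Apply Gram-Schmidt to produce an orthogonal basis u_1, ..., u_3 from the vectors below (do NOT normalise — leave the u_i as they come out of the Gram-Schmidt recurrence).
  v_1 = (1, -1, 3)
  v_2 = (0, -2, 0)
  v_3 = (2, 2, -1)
Orthogonal basis:
  u_1 = (1, -1, 3)
  u_2 = (-2/11, -20/11, -6/11)
  u_3 = (21/10, 0, -7/10)

Apply the Gram-Schmidt recurrence
  u_1 = v_1
  u_i = v_i − Σ_{j<i} ((v_i · u_j) / (u_j · u_j)) · u_j.

Step by step this gives:
  u_1 = (1, -1, 3)
  u_2 = (-2/11, -20/11, -6/11)
  u_3 = (21/10, 0, -7/10)

Orthogonality check:
  u_2 · u_1 = 0 (should be 0)
  u_3 · u_1 = 0 (should be 0)
  u_3 · u_2 = 0 (should be 0)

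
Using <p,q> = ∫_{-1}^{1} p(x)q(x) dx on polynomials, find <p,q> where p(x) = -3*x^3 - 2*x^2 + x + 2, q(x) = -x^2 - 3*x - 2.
<p,q> = -64/15

Expand the product: p(x)·q(x) = 3*x^5 + 11*x^4 + 11*x^3 - x^2 - 8*x - 4.
∫_{-1}^{1} of each monomial x^k gives [2/(k+1) if k even, 0 if k odd]. Integrating term-by-term (or equivalently evaluating the antiderivative F(x) = x^6/2 + 11*x^5/5 + 11*x^4/4 - x^3/3 - 4*x^2 - 4*x at the endpoints):
  F(1) − F(−1) = -173/60 − (83/60) = -64/15.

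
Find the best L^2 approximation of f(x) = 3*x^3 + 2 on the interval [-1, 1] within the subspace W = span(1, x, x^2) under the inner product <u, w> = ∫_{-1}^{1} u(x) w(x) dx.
g(x) = 9*x/5 + 2

The best approximation g ∈ W is the orthogonal projection of f onto W. Writing g = a_0 + a_1 x + a_2 x^2, the coefficients solve the normal equations G · a = b where
  G_{ij} = <φ_i, φ_j> and b_i = <f, φ_i>, with φ_0 = 1, φ_1 = x, φ_2 = x^2.
G =
  [2, 0, 2/3]
  [0, 2/3, 0]
  [2/3, 0, 2/5],
b = (4, 6/5, 4/3).
Solving gives a_0 = 2, a_1 = 9/5, a_2 = 0, so
  g(x) = 9*x/5 + 2.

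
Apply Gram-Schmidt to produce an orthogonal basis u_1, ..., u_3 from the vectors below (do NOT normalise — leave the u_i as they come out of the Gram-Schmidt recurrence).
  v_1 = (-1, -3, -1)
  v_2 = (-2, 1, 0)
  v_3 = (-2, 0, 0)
Orthogonal basis:
  u_1 = (-1, -3, -1)
  u_2 = (-23/11, 8/11, -1/11)
  u_3 = (-1/27, -2/27, 7/27)

Apply the Gram-Schmidt recurrence
  u_1 = v_1
  u_i = v_i − Σ_{j<i} ((v_i · u_j) / (u_j · u_j)) · u_j.

Step by step this gives:
  u_1 = (-1, -3, -1)
  u_2 = (-23/11, 8/11, -1/11)
  u_3 = (-1/27, -2/27, 7/27)

Orthogonality check:
  u_2 · u_1 = 0 (should be 0)
  u_3 · u_1 = 0 (should be 0)
  u_3 · u_2 = 0 (should be 0)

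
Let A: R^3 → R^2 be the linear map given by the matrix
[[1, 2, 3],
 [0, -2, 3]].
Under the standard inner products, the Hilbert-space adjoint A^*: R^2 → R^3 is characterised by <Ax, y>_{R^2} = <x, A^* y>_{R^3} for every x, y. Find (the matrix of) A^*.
A^* = A^T =
[[1, 0],
 [2, -2],
 [3, 3]]

For real matrices with standard dot products, the defining identity <Ax, y> = <x, A^* y> gives (Ax)^T y = x^T (A^*) y, i.e. x^T A^T y = x^T (A^*) y. Since this holds for all x, y, we must have A^* = A^T. Therefore
A^* =
[[1, 0],
 [2, -2],
 [3, 3]].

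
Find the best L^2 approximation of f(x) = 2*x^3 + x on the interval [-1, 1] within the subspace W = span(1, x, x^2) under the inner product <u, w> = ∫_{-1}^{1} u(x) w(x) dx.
g(x) = 11*x/5

The best approximation g ∈ W is the orthogonal projection of f onto W. Writing g = a_0 + a_1 x + a_2 x^2, the coefficients solve the normal equations G · a = b where
  G_{ij} = <φ_i, φ_j> and b_i = <f, φ_i>, with φ_0 = 1, φ_1 = x, φ_2 = x^2.
G =
  [2, 0, 2/3]
  [0, 2/3, 0]
  [2/3, 0, 2/5],
b = (0, 22/15, 0).
Solving gives a_0 = 0, a_1 = 11/5, a_2 = 0, so
  g(x) = 11*x/5.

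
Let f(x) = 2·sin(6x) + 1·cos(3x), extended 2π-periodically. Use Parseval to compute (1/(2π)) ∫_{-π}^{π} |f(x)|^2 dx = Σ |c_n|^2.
Σ |c_n|^2 = 5/2

Expand |f|^2 and use orthogonality of {sin(nx), cos(mx)} on [-π, π]:
  ∫_{-π}^{π} sin(nx)^2 dx = π, ∫ cos(mx)^2 dx = π, and cross terms integrate to 0.
So ∫_{-π}^{π} f(x)^2 dx = 2^2 · π + 1^2 · π = (4 + 1)π.
Divide by 2π: (4 + 1)/2 = 5/2.
By Parseval, this equals Σ |c_n|^2.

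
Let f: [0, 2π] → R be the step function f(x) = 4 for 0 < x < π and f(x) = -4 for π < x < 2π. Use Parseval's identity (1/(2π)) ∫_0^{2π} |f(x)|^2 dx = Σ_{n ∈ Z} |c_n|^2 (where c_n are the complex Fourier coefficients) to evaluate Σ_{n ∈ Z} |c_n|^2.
Σ |c_n|^2 = 16

Parseval equates the L^2 energy of f (normalised by 1/(2π)) with the ℓ^2 sum of its Fourier coefficients: (1/(2π)) ∫_0^{2π} |f|^2 = Σ |c_n|^2.
Compute the left side: (1/(2π)) [∫_0^π 4^2 dx + ∫_π^{2π} (-4)^2 dx] = (1/(2π)) · (16π + 16π) = (16 + 16)/2 = 16.
So Σ_{n ∈ Z} |c_n|^2 = 16.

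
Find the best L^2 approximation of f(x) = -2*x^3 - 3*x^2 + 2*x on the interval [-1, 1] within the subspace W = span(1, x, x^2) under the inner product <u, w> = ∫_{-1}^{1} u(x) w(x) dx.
g(x) = -3*x^2 + 4*x/5

The best approximation g ∈ W is the orthogonal projection of f onto W. Writing g = a_0 + a_1 x + a_2 x^2, the coefficients solve the normal equations G · a = b where
  G_{ij} = <φ_i, φ_j> and b_i = <f, φ_i>, with φ_0 = 1, φ_1 = x, φ_2 = x^2.
G =
  [2, 0, 2/3]
  [0, 2/3, 0]
  [2/3, 0, 2/5],
b = (-2, 8/15, -6/5).
Solving gives a_0 = 0, a_1 = 4/5, a_2 = -3, so
  g(x) = -3*x^2 + 4*x/5.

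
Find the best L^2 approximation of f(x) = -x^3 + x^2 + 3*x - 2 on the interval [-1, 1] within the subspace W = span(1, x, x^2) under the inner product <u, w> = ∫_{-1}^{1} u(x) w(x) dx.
g(x) = x^2 + 12*x/5 - 2

The best approximation g ∈ W is the orthogonal projection of f onto W. Writing g = a_0 + a_1 x + a_2 x^2, the coefficients solve the normal equations G · a = b where
  G_{ij} = <φ_i, φ_j> and b_i = <f, φ_i>, with φ_0 = 1, φ_1 = x, φ_2 = x^2.
G =
  [2, 0, 2/3]
  [0, 2/3, 0]
  [2/3, 0, 2/5],
b = (-10/3, 8/5, -14/15).
Solving gives a_0 = -2, a_1 = 12/5, a_2 = 1, so
  g(x) = x^2 + 12*x/5 - 2.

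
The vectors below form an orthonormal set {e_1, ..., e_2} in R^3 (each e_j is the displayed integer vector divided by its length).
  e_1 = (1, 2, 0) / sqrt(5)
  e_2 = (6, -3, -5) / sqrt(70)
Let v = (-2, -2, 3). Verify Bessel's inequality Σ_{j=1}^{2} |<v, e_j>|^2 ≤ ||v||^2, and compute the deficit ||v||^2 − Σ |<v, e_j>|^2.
Σ |<v, e_j>|^2 = 27/2; ||v||^2 = 17; deficit = 7/2

Write each e_j = u_j / sqrt(<u_j, u_j>) where u_j is the displayed integer vector. Then <v, e_j> = <v, u_j> / sqrt(<u_j, u_j>), so |<v, e_j>|^2 = <v, u_j>^2 / <u_j, u_j>.
Coefficients: <v, e_1> = -6/sqrt(5), <v, e_2> = -21/sqrt(70).
Square and sum: Σ |<v, e_j>|^2 = 27/2.
Compute ||v||^2 = v·v = 17.
Deficit = 17 − 27/2 = 7/2 ≥ 0, confirming Bessel's inequality. (The deficit equals ||v − Σ <v,e_j> e_j||^2, the squared distance from v to span{e_j}.)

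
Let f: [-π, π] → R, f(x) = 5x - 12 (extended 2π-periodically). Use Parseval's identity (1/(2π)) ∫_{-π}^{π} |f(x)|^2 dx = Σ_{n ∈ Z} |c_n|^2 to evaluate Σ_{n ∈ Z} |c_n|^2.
Σ |c_n|^2 = 25π^2/3 + 144

Expand and integrate term by term over [-π, π]:
  ∫ (5x)^2 dx = 25·(2π^3/3); ∫ 2·5·(-12)·x dx = 0 (odd integrand); ∫ (-12)^2 dx = 144·2π.
So (1/(2π)) ∫_{-π}^{π} (5x - 12)^2 dx = 25π^2/3 + 144 = 25π^2/3 + 144.
Parseval ⇒ Σ |c_n|^2 = 25π^2/3 + 144.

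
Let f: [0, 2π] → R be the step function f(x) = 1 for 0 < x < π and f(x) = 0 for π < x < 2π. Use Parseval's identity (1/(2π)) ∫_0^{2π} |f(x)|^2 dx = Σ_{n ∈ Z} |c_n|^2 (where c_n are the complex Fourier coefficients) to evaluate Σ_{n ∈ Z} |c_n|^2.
Σ |c_n|^2 = 1/2

Parseval equates the L^2 energy of f (normalised by 1/(2π)) with the ℓ^2 sum of its Fourier coefficients: (1/(2π)) ∫_0^{2π} |f|^2 = Σ |c_n|^2.
Compute the left side: (1/(2π)) [∫_0^π 1^2 dx + ∫_π^{2π} 0^2 dx] = (1/(2π)) · (1π + 0π) = (1 + 0)/2 = 1/2.
So Σ_{n ∈ Z} |c_n|^2 = 1/2.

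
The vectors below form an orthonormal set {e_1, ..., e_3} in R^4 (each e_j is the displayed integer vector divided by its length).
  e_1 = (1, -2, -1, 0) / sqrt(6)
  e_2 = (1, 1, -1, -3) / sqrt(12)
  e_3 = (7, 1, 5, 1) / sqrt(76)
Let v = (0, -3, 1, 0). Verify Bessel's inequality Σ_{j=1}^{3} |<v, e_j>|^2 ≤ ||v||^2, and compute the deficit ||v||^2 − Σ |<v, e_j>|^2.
Σ |<v, e_j>|^2 = 211/38; ||v||^2 = 10; deficit = 169/38

Write each e_j = u_j / sqrt(<u_j, u_j>) where u_j is the displayed integer vector. Then <v, e_j> = <v, u_j> / sqrt(<u_j, u_j>), so |<v, e_j>|^2 = <v, u_j>^2 / <u_j, u_j>.
Coefficients: <v, e_1> = 5/sqrt(6), <v, e_2> = -4/sqrt(12), <v, e_3> = 2/sqrt(76).
Square and sum: Σ |<v, e_j>|^2 = 211/38.
Compute ||v||^2 = v·v = 10.
Deficit = 10 − 211/38 = 169/38 ≥ 0, confirming Bessel's inequality. (The deficit equals ||v − Σ <v,e_j> e_j||^2, the squared distance from v to span{e_j}.)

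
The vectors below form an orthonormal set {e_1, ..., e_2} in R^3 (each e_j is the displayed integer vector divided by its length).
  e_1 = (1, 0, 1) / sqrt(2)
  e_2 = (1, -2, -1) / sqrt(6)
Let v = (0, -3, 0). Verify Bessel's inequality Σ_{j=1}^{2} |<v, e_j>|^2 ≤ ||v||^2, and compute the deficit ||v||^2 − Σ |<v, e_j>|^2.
Σ |<v, e_j>|^2 = 6; ||v||^2 = 9; deficit = 3

Write each e_j = u_j / sqrt(<u_j, u_j>) where u_j is the displayed integer vector. Then <v, e_j> = <v, u_j> / sqrt(<u_j, u_j>), so |<v, e_j>|^2 = <v, u_j>^2 / <u_j, u_j>.
Coefficients: <v, e_1> = 0/sqrt(2), <v, e_2> = 6/sqrt(6).
Square and sum: Σ |<v, e_j>|^2 = 6.
Compute ||v||^2 = v·v = 9.
Deficit = 9 − 6 = 3 ≥ 0, confirming Bessel's inequality. (The deficit equals ||v − Σ <v,e_j> e_j||^2, the squared distance from v to span{e_j}.)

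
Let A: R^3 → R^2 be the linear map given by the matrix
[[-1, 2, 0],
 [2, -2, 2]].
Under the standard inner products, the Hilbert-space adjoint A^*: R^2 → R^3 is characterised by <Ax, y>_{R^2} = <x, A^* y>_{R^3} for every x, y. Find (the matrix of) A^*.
A^* = A^T =
[[-1, 2],
 [2, -2],
 [0, 2]]

For real matrices with standard dot products, the defining identity <Ax, y> = <x, A^* y> gives (Ax)^T y = x^T (A^*) y, i.e. x^T A^T y = x^T (A^*) y. Since this holds for all x, y, we must have A^* = A^T. Therefore
A^* =
[[-1, 2],
 [2, -2],
 [0, 2]].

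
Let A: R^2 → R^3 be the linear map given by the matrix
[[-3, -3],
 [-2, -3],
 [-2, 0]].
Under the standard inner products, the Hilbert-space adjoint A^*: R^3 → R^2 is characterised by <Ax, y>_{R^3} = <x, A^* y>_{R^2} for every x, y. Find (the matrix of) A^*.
A^* = A^T =
[[-3, -2, -2],
 [-3, -3, 0]]

For real matrices with standard dot products, the defining identity <Ax, y> = <x, A^* y> gives (Ax)^T y = x^T (A^*) y, i.e. x^T A^T y = x^T (A^*) y. Since this holds for all x, y, we must have A^* = A^T. Therefore
A^* =
[[-3, -2, -2],
 [-3, -3, 0]].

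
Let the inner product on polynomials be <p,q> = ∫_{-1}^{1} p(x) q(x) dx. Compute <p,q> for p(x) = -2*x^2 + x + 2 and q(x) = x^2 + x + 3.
<p,q> = 46/5

Expand the product: p(x)·q(x) = -2*x^4 - x^3 - 3*x^2 + 5*x + 6.
∫_{-1}^{1} of each monomial x^k gives [2/(k+1) if k even, 0 if k odd]. Integrating term-by-term (or equivalently evaluating the antiderivative F(x) = -2*x^5/5 - x^4/4 - x^3 + 5*x^2/2 + 6*x at the endpoints):
  F(1) − F(−1) = 137/20 − (-47/20) = 46/5.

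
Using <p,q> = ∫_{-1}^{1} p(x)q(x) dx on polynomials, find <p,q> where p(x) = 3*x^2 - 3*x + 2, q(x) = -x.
<p,q> = 2

Expand the product: p(x)·q(x) = -3*x^3 + 3*x^2 - 2*x.
∫_{-1}^{1} of each monomial x^k gives [2/(k+1) if k even, 0 if k odd]. Integrating term-by-term (or equivalently evaluating the antiderivative F(x) = -3*x^4/4 + x^3 - x^2 at the endpoints):
  F(1) − F(−1) = -3/4 − (-11/4) = 2.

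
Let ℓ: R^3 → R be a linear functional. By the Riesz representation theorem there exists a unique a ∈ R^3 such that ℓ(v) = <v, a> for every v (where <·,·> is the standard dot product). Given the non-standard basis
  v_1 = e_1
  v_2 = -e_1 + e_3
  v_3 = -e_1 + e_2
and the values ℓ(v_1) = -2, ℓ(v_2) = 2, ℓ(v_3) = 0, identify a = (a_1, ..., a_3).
a = (-2, -2, 0)

Write a = (a_1, ..., a_3) in the standard basis. For each basis vector v_i, ℓ(v_i) = <v_i, a> is a linear equation in the a_j's. Collect the n equations into a matrix system V a = ℓ, where row i of V is v_i (expressed in the standard basis). Since V is invertible (lower-triangular with 1s on the diagonal, up to permutation), solve by back-substitution:
  V =
[[1, 0, 0],
 [-1, 0, 1],
 [-1, 1, 0]]
  V a = (-2, 2, 0)
Solving gives a = (-2, -2, 0).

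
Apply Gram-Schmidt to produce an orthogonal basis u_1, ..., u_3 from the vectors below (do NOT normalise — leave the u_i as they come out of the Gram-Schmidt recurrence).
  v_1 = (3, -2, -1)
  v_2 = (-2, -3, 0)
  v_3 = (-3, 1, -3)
Orthogonal basis:
  u_1 = (3, -2, -1)
  u_2 = (-2, -3, 0)
  u_3 = (-75/91, 50/91, -25/7)

Apply the Gram-Schmidt recurrence
  u_1 = v_1
  u_i = v_i − Σ_{j<i} ((v_i · u_j) / (u_j · u_j)) · u_j.

Step by step this gives:
  u_1 = (3, -2, -1)
  u_2 = (-2, -3, 0)
  u_3 = (-75/91, 50/91, -25/7)

Orthogonality check:
  u_2 · u_1 = 0 (should be 0)
  u_3 · u_1 = 0 (should be 0)
  u_3 · u_2 = 0 (should be 0)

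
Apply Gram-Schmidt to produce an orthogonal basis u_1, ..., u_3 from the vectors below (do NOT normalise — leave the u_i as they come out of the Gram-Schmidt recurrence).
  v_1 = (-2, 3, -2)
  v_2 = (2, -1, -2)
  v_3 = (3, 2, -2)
Orthogonal basis:
  u_1 = (-2, 3, -2)
  u_2 = (28/17, -8/17, -40/17)
  u_3 = (16/9, 16/9, 8/9)

Apply the Gram-Schmidt recurrence
  u_1 = v_1
  u_i = v_i − Σ_{j<i} ((v_i · u_j) / (u_j · u_j)) · u_j.

Step by step this gives:
  u_1 = (-2, 3, -2)
  u_2 = (28/17, -8/17, -40/17)
  u_3 = (16/9, 16/9, 8/9)

Orthogonality check:
  u_2 · u_1 = 0 (should be 0)
  u_3 · u_1 = 0 (should be 0)
  u_3 · u_2 = 0 (should be 0)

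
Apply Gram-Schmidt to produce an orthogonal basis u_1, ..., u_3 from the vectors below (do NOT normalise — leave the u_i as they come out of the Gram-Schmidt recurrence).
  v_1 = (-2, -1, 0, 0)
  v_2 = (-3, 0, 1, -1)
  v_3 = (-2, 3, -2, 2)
Orthogonal basis:
  u_1 = (-2, -1, 0, 0)
  u_2 = (-3/5, 6/5, 1, -1)
  u_3 = (-28/19, 56/19, -42/19, 42/19)

Apply the Gram-Schmidt recurrence
  u_1 = v_1
  u_i = v_i − Σ_{j<i} ((v_i · u_j) / (u_j · u_j)) · u_j.

Step by step this gives:
  u_1 = (-2, -1, 0, 0)
  u_2 = (-3/5, 6/5, 1, -1)
  u_3 = (-28/19, 56/19, -42/19, 42/19)

Orthogonality check:
  u_2 · u_1 = 0 (should be 0)
  u_3 · u_1 = 0 (should be 0)
  u_3 · u_2 = 0 (should be 0)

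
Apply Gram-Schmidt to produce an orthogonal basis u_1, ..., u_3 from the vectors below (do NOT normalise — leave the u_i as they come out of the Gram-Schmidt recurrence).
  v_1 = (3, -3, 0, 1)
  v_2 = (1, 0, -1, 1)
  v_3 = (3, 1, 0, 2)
Orthogonal basis:
  u_1 = (3, -3, 0, 1)
  u_2 = (7/19, 12/19, -1, 15/19)
  u_3 = (48/41, 53/41, 63/41, 15/41)

Apply the Gram-Schmidt recurrence
  u_1 = v_1
  u_i = v_i − Σ_{j<i} ((v_i · u_j) / (u_j · u_j)) · u_j.

Step by step this gives:
  u_1 = (3, -3, 0, 1)
  u_2 = (7/19, 12/19, -1, 15/19)
  u_3 = (48/41, 53/41, 63/41, 15/41)

Orthogonality check:
  u_2 · u_1 = 0 (should be 0)
  u_3 · u_1 = 0 (should be 0)
  u_3 · u_2 = 0 (should be 0)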